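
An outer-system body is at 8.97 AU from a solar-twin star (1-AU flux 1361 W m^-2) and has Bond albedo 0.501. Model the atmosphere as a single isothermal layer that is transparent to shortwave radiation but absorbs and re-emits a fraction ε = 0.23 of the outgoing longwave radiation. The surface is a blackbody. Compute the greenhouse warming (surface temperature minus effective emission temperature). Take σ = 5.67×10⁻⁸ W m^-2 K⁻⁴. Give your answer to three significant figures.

By the inverse-square law, S = 1361/8.97² = 16.92 W m^-2.
The planet radiates to space at T_e = [S(1−α)/(4σ)]^(1/4) = 78.11 K.
Surface balance with a leaky layer gives σT_s⁴ = σT_e⁴·2/(2−ε), so T_s = T_e·[2/(2−0.23)]^(1/4) = 80.53 K.
T_s − T_e = 80.53 − 78.11 = 2.422 K.

2.42 kelvin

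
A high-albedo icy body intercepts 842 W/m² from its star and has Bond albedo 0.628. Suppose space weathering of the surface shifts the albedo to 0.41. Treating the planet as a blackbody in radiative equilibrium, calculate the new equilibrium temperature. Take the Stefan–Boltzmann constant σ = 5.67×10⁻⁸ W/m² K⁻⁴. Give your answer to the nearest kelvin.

216 kelvin

With the new albedo, S(1−α₂)/4 = 124.2 W/m², so T₂ = 216.3 K.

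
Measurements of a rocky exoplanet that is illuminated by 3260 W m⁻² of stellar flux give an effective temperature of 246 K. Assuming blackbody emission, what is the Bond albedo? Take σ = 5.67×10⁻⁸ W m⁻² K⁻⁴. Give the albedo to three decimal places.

0.745

Energy balance: S(1−α)/4 = σT⁴, so 1−α = 4σT⁴/S.
4σT⁴ = 4·5.67×10⁻⁸·(246)⁴ = 830.6 W m⁻².
Hence α = 1 − 830.6/3260 = 0.7452.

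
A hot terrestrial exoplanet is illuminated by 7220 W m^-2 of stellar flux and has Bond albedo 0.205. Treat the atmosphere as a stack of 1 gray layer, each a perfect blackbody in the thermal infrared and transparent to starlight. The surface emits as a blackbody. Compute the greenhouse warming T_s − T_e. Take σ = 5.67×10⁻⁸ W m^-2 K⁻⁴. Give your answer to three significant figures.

75.5 K

OLR = S(1−α)/4 = 1435 W m^-2; the top layer radiates at T_e = 398.9 K.
Surface: T_s = (2)^¼·T_e = 474.3 K.
Warming: T_s − T_e = 75.47 K.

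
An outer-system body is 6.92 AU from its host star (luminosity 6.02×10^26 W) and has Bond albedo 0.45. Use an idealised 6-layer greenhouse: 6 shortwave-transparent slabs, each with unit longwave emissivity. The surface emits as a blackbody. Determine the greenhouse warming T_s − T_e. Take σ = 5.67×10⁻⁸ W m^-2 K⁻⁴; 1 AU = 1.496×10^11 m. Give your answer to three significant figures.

d = 6.92 × 1.496×10^11 m = 1.035×10^12 m.
S = L/(4πd²) = 44.70 W m^-2.
The effective emission temperature is T_e = [S(1−α)/(4σ)]^¼ = 102.0 K.
Surface: T_s = (7)^¼·T_e = 166.0 K.
Warming: T_s − T_e = 63.93 K.

63.9 K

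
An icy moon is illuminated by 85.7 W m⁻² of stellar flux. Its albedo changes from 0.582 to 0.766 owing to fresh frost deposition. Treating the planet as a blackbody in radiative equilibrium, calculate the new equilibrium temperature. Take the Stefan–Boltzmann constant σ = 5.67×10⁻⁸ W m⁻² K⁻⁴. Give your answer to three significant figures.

97.0 K

T₂ = [S(1−α₂)/(4σ)]^(1/4) = [85.70·0.234/(4σ)]^(1/4) = 96.97 K.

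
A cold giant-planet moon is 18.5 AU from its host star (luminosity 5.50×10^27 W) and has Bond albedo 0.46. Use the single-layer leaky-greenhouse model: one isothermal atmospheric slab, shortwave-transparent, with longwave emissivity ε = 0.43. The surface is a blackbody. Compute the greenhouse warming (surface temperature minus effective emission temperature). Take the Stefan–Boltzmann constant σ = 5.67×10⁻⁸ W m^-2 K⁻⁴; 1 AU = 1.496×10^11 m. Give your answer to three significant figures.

6.74 K

d = 18.5 × 1.496×10^11 m = 2.768×10^12 m.
Flux at the orbit: S = L/(4πd²) = 5.50×10^27/(4π·(2.77×10^12)²) = 57.14 W m^-2.
The planet radiates to space at T_e = [S(1−α)/(4σ)]^(1/4) = 108.0 K.
Surface balance with a leaky layer gives σT_s⁴ = σT_e⁴·2/(2−ε), so T_s = T_e·[2/(2−0.43)]^(1/4) = 114.7 K.
T_s − T_e = 114.7 − 108.0 = 6.738 K.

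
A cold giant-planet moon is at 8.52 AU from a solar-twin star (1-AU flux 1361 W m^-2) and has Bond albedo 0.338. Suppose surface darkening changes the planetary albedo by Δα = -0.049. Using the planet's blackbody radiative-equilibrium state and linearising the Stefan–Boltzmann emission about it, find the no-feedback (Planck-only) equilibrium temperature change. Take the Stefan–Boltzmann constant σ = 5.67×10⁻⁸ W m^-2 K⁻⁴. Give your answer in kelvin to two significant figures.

1.6 kelvin

By the inverse-square law, S = 1361/8.52² = 18.75 W m^-2.
Reference equilibrium: T_e = [S(1−α)/(4σ)]^(1/4) = 86.01 K.
The change in absorbed flux is Δ[S(1−α)/4] = −SΔα/4 = 0.2297 W m^-2.
The Planck feedback parameter is 4σT_e³ = 0.1443 W m^-2/K.
So ΔT₀ = 0.2297/0.1443 = 1.59 K.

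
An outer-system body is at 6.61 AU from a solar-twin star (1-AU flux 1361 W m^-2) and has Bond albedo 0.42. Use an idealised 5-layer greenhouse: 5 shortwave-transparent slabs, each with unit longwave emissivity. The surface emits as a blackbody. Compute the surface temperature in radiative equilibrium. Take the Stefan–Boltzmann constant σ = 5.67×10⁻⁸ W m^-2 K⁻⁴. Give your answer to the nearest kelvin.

148 kelvin

Flux at the orbit: S = 1361/(6.61)² = 31.15 W m^-2.
Top-of-atmosphere balance: σT_e⁴ = S(1−α)/4 = 4.517 W m^-2 → T_e = 94.47 K.
With N = 5 opaque layers, T_s = (N+1)^(1/4)·T_e = 6^(1/4)·94.47 = 147.9 K.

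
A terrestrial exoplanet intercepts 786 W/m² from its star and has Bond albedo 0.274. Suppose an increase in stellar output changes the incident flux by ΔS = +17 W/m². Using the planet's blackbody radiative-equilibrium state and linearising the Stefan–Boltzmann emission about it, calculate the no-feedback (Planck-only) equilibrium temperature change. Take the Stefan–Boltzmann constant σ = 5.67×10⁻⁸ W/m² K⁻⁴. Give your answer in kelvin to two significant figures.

The baseline emission temperature is T_e = 224.0 K.
TOA radiative forcing: ΔF = (1−α)ΔS/4 = 0.726·(+17)/4 = 3.085 W/m².
The Planck feedback parameter is 4σT_e³ = 2.548 W/m²/K.
So ΔT₀ = 3.085/2.548 = 1.21 K.

1.2 K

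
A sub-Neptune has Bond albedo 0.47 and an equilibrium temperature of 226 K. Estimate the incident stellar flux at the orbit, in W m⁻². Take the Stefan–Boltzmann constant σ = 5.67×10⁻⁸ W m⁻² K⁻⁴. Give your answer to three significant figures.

From S(1−α)/4 = σT⁴: S = 4σT⁴/(1−α).
σT⁴ = 5.67×10⁻⁸·(226)⁴ = 147.9 W m⁻².
So S = 4×147.9/(1−0.47) = 1116 W m⁻².

1120 W m⁻²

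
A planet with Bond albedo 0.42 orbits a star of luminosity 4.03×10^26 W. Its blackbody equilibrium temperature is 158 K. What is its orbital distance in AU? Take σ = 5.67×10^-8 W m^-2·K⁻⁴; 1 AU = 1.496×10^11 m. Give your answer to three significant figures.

2.42 AU

The flux needed for this T is 4σT⁴/(1−0.42) = 243.7 W m^-2.
S = L/(4πd²) → d = √(L/4πS) = √(4.03×10^26/(4π·243.7)) = 3.628×10^11 m = 2.425 AU.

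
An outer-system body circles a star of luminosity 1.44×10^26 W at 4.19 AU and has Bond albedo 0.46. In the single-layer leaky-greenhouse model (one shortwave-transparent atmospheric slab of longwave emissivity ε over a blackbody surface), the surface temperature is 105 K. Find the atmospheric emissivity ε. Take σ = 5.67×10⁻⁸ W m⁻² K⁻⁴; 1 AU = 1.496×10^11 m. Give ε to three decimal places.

Orbital distance: d = 4.19 AU = 6.268×10^11 m.
Flux at the orbit: S = L/(4πd²) = 1.44×10^26/(4π·(6.27×10^11)²) = 29.16 W m⁻².
TOA balance gives T_e = 91.29 K.
T_s⁴ = T_e⁴·2/(2−ε) → ε = 2 − 2(T_e/T_s)⁴ = 2 − 2·(91.29/105)⁴ = 0.8574.

0.857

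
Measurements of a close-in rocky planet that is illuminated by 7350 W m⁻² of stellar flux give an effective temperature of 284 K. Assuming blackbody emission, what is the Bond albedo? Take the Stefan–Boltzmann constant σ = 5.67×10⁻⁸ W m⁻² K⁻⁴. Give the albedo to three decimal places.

0.799

From σT⁴ = S(1−α)/4 we invert for α: 1−α = 4σT⁴/S.
σT⁴ = 368.9 W m⁻², so 4σT⁴ = 1475 W m⁻².
1−α = 1475/7350 = 0.2007, so α = 0.7993.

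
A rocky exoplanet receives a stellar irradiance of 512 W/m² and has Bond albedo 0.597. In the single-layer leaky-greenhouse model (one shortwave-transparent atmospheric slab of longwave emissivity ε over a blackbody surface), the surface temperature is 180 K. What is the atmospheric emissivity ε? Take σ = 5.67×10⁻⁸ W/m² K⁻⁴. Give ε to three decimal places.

Effective temperature: T_e = [S(1−α)/(4σ)]^(1/4) = 173.7 K.
Inverting T_s⁴ = 2T_e⁴/(2−ε): (T_e/T_s)⁴ = 0.8666, so ε = 2(1 − 0.8666) = 0.2667.

0.267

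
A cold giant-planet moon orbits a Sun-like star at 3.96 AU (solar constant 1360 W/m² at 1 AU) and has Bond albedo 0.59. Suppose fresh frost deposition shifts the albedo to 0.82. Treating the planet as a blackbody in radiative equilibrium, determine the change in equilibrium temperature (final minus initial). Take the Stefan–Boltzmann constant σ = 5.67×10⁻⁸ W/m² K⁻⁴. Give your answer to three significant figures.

By the inverse-square law, S = 1360/3.96² = 86.73 W/m².
Initial: T₁ = [S(1−0.59)/(4σ)]^(1/4) = 111.9 K.
Final:   T₂ = [S(1−0.82)/(4σ)]^(1/4) = 91.08 K.
ΔT = T₂ − T₁ = -20.81 K.

-20.8 K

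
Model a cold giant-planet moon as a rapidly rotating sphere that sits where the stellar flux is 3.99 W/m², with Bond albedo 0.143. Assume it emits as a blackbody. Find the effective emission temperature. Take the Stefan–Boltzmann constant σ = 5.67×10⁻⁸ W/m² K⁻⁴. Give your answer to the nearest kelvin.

The planet absorbs (1−α)S over its disc πR² and re-emits over 4πR², so the mean absorbed flux is (1−0.143)·3.990/4 = 0.8549 W/m².
Balancing against σT⁴: T = (0.8549/5.67×10⁻⁸)^(1/4) = 62.31 K.

62 K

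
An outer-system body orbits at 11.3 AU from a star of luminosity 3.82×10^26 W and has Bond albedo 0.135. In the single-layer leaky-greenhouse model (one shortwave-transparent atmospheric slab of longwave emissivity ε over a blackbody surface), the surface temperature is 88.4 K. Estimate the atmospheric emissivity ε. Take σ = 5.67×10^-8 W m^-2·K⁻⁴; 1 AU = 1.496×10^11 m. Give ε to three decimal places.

Orbital distance: d = 11.3 AU = 1.690×10^12 m.
Flux at the orbit: S = L/(4πd²) = 3.82×10^26/(4π·(1.69×10^12)²) = 10.64 W m^-2.
Effective temperature: T_e = [S(1−α)/(4σ)]^(1/4) = 79.81 K.
Inverting T_s⁴ = 2T_e⁴/(2−ε): (T_e/T_s)⁴ = 0.6644, so ε = 2(1 − 0.6644) = 0.6713.

0.671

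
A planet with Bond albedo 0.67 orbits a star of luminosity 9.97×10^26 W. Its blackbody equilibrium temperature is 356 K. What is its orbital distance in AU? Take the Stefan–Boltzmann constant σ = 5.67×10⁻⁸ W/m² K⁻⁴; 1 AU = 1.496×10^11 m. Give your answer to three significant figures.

The flux needed for this T is 4σT⁴/(1−0.67) = 11040 W/m².
From L = 4πd²S, d = √(9.97×10^26/(4π·11040)) = 8.478×10^10 m = 0.5667 AU.

0.567 AU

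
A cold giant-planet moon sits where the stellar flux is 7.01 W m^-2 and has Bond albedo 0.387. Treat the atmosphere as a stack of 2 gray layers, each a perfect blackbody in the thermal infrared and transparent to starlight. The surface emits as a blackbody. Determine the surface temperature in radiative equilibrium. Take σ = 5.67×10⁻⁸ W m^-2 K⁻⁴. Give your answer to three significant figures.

OLR = S(1−α)/4 = 1.074 W m^-2; the top layer radiates at T_e = 65.98 K.
Layer-by-layer balance gives σT_s⁴ = (N+1)σT_e⁴, so T_s = 3^¼·65.98 = 86.83 K.

86.8 kelvin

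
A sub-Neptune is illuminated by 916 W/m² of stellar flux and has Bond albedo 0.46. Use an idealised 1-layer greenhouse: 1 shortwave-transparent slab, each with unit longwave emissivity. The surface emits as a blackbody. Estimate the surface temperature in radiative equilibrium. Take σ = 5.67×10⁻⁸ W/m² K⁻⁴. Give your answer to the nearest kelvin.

257 kelvin

The effective emission temperature is T_e = [S(1−α)/(4σ)]^¼ = 216.1 K.
With N = 1 opaque layers, T_s = (N+1)^(1/4)·T_e = 2^(1/4)·216.1 = 257.0 K.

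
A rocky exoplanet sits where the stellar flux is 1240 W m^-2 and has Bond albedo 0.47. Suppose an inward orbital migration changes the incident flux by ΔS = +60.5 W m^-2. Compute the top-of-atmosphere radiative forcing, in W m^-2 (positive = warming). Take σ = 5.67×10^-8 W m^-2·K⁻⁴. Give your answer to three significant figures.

8.02 W m^-2

TOA radiative forcing: ΔF = (1−α)ΔS/4 = 0.53·(+60.5)/4 = 8.016 W m^-2.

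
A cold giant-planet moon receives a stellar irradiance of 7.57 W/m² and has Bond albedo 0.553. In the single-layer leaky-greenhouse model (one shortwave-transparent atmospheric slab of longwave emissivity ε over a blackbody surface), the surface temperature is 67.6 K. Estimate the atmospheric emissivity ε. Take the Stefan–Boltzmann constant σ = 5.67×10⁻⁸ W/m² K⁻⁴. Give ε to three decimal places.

First, T_e = [7.570·(1−0.553)/(4σ)]^(1/4) = 62.15 K.
T_s⁴ = T_e⁴·2/(2−ε) → ε = 2 − 2(T_e/T_s)⁴ = 2 − 2·(62.15/67.6)⁴ = 0.5711.

0.571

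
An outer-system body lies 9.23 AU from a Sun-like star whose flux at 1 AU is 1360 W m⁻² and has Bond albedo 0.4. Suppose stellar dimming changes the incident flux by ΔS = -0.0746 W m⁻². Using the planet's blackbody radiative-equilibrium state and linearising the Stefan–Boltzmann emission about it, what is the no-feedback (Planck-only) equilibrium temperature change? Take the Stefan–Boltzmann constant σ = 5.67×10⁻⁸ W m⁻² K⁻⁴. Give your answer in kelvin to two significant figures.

-0.094 K

By the inverse-square law, S = 1360/9.23² = 15.96 W m⁻².
The baseline emission temperature is T_e = 80.61 K.
Only a fraction (1−α) is absorbed and it's spread over 4πR², so ΔF = (1−α)ΔS/4 = -0.01119 W m⁻².
Planck response: λ_P = 4σT_e³ = 4·5.67×10⁻⁸·(80.61)³ = 0.1188 W m⁻²/K.
ΔT₀ = ΔF/λ_P = -0.01119/0.1188 = -0.0942 K.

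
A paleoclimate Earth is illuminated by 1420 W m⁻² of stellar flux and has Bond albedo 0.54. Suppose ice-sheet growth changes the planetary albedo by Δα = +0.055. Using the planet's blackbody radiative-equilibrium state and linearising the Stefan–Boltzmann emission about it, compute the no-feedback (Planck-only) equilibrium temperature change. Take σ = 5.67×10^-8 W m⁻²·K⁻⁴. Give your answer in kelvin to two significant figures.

Reference equilibrium: T_e = [S(1−α)/(4σ)]^(1/4) = 231.7 K.
ΔF = −(S/4)Δα = −(1420/4)×(+0.055) = -19.52 W m⁻².
The Planck feedback parameter is 4σT_e³ = 2.820 W m⁻²/K.
So ΔT₀ = -19.52/2.820 = -6.92 K.

-6.9 kelvin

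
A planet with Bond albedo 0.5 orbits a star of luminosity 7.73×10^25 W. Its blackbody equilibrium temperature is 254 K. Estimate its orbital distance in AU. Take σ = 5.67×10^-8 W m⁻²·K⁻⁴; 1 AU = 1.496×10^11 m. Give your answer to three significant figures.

Energy balance gives S = 4σT⁴/(1−α) = 1888 W m⁻².
S = L/(4πd²) → d = √(L/4πS) = √(7.73×10^25/(4π·1888)) = 5.708×10^10 m = 0.3815 AU.

0.382 AU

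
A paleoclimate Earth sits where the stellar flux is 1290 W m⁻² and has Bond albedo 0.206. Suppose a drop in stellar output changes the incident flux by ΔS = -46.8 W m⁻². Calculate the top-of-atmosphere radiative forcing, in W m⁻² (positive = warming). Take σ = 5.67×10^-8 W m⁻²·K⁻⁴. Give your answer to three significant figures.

-9.29 W m⁻²

TOA radiative forcing: ΔF = (1−α)ΔS/4 = 0.794·(-46.8)/4 = -9.290 W m⁻².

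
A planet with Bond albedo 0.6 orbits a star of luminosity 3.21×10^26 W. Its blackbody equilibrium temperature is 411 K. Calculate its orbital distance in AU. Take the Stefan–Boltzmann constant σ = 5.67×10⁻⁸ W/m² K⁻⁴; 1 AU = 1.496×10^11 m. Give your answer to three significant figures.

0.266 AU

The flux needed for this T is 4σT⁴/(1−0.6) = 16180 W/m².
Then d = [L/(4πS)]^(1/2) = 3.973×10^10 m, i.e. 0.2656 AU.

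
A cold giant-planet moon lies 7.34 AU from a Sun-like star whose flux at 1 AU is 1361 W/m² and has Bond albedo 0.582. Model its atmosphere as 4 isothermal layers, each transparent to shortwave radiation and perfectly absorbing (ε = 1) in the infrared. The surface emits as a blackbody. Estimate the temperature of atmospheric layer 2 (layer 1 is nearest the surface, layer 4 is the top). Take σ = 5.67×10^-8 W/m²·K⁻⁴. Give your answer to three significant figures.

109 K

Irradiance scales as 1/d², so S = 1361 W/m² × (1/7.34)² = 25.26 W/m².
OLR = S(1−α)/4 = 2.640 W/m²; the top layer radiates at T_e = 82.60 K.
The net upward flux σT_e⁴ is constant between every pair of levels, so T_k⁴ = (N+1−k)T_e⁴.
T_2 = (3)^(1/4)·82.60 = 108.7 K.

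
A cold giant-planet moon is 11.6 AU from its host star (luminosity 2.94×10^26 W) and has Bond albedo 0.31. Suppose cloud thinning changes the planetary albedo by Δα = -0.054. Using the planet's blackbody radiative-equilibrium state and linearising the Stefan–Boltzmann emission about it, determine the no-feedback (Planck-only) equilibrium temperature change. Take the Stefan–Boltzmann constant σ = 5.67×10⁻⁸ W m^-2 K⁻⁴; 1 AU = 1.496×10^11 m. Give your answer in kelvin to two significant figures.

Orbital distance: d = 11.6 AU = 1.735×10^12 m.
Flux at the orbit: S = L/(4πd²) = 2.94×10^26/(4π·(1.74×10^12)²) = 7.769 W m^-2.
Unperturbed T_e = [7.769·(1−0.31)/(4σ)]^¼ = 69.73 K.
ΔF = −(S/4)Δα = −(7.769/4)×(-0.054) = 0.1049 W m^-2.
The Planck feedback parameter is 4σT_e³ = 0.07688 W m^-2/K.
Hence the no-feedback warming is ΔF/(4σT_e³) = 1.36 K.

1.4 K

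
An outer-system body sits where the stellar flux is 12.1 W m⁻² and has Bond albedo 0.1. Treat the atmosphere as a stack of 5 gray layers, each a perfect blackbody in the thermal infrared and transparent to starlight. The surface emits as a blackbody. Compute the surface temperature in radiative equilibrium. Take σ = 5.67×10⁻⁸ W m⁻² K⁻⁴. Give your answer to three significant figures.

130 kelvin

Top-of-atmosphere balance: σT_e⁴ = S(1−α)/4 = 2.723 W m⁻² → T_e = 83.24 K.
For an N-layer opaque stack, T_s⁴ = (N+1)T_e⁴, hence T_s = (6)^(1/4)×83.24 K = 130.3 K.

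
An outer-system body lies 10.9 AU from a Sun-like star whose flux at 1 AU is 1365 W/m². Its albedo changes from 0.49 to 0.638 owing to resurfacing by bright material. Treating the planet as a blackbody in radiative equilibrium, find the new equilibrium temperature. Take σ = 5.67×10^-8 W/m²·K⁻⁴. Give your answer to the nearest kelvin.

By the inverse-square law, S = 1365/10.9² = 11.49 W/m².
With the new albedo, S(1−α₂)/4 = 1.040 W/m², so T₂ = 65.44 K.

65 K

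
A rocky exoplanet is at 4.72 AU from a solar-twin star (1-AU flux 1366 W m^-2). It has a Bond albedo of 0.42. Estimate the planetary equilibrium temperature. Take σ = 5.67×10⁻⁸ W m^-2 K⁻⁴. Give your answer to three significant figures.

112 K

Flux at the orbit: S = 1366/(4.72)² = 61.31 W m^-2.
Averaging over the sphere, the absorbed flux is S(1−α)/4 = 8.891 W m^-2.
Set σT⁴ = 8.891 → T = (8.891/σ)^(1/4) = 111.9 K.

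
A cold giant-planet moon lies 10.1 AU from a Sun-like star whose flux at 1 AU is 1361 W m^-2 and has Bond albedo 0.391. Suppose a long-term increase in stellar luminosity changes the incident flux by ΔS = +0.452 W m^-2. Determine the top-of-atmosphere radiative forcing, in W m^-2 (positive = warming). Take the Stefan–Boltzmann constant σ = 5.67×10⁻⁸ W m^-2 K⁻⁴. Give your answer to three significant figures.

0.0688 W m^-2

Irradiance scales as 1/d², so S = 1361 W m^-2 × (1/10.1)² = 13.34 W m^-2.
Only a fraction (1−α) is absorbed and it's spread over 4πR², so ΔF = (1−α)ΔS/4 = 0.06882 W m^-2.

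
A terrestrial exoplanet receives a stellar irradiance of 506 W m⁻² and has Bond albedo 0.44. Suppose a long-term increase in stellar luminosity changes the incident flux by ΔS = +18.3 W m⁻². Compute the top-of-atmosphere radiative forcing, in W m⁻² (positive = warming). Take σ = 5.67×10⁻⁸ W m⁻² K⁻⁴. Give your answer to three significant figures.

2.56 W m⁻²

TOA radiative forcing: ΔF = (1−α)ΔS/4 = 0.56·(+18.3)/4 = 2.562 W m⁻².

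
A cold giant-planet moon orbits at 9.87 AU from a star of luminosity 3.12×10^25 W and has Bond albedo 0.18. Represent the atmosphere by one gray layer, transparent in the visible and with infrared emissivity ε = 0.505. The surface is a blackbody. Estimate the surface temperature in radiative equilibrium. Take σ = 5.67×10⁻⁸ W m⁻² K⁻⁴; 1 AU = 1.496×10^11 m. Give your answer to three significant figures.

48.4 K

Orbital distance: d = 9.87 AU = 1.477×10^12 m.
Flux at the orbit: S = L/(4πd²) = 3.12×10^25/(4π·(1.48×10^12)²) = 1.139 W m⁻².
Effective emission temperature (TOA balance): σT_e⁴ = S(1−α)/4 = 0.2335 W m⁻² → T_e = 45.05 K.
The surface balance (absorbed SW + ε·downward IR = σT_s⁴) with T_a⁴ = T_s⁴/2 reduces to T_s = T_e·[2/(2−ε)]^¼ = 48.45 K.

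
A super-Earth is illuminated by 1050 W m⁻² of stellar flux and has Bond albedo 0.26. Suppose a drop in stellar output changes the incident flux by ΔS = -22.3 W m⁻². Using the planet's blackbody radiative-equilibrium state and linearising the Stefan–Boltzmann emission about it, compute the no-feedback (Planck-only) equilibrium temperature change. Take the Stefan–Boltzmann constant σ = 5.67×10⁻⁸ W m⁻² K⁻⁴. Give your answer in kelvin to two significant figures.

-1.3 K

The baseline emission temperature is T_e = 241.9 K.
ΔF = Δ[S(1−α)]/4 = (1−0.26)·-22.3/4 = -4.125 W m⁻².
Planck response: λ_P = 4σT_e³ = 4·5.67×10⁻⁸·(241.9)³ = 3.212 W m⁻²/K.
Hence the no-feedback warming is ΔF/(4σT_e³) = -1.28 K.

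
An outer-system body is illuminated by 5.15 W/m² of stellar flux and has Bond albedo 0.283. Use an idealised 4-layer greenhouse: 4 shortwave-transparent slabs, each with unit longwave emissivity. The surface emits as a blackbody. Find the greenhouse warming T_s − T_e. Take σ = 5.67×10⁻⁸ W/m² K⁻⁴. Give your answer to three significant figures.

31.5 K

The effective emission temperature is T_e = [S(1−α)/(4σ)]^¼ = 63.52 K.
T_s = (N+1)^(1/4)·T_e = 94.99 K.
Warming: T_s − T_e = 31.47 K.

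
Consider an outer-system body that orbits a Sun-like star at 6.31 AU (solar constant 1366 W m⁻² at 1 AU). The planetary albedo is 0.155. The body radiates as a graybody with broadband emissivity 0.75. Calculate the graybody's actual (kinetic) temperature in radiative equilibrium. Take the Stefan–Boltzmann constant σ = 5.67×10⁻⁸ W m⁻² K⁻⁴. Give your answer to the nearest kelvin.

114 K

By the inverse-square law, S = 1366/6.31² = 34.31 W m⁻².
Averaging over the sphere, the absorbed flux is S(1−α)/4 = 7.248 W m⁻².
Equating to εσT⁴ with ε = 0.75: T = (7.248/0.75σ)^(1/4) = 114.3 K.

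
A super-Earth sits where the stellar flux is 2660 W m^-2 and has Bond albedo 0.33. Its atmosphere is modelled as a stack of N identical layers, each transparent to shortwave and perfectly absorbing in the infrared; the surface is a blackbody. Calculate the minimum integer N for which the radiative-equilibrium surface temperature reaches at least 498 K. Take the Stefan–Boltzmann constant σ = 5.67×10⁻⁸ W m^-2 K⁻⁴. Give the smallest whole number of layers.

7

Top-of-atmosphere balance: σT_e⁴ = S(1−α)/4 = 445.5 W m^-2 → T_e = 297.7 K.
Need (N+1)T_e⁴ ≥ T_s⁴, i.e. N+1 ≥ (498/297.7)⁴ = 7.827.
So N ≥ 6.827; the smallest integer is N = 7.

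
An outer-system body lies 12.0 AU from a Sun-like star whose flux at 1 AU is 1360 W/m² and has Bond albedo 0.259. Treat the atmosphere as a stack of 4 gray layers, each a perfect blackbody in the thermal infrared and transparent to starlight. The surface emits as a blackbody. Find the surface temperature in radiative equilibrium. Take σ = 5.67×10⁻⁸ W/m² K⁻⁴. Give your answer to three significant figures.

111 kelvin

Flux at the orbit: S = 1360/(12.0)² = 9.444 W/m².
The effective emission temperature is T_e = [S(1−α)/(4σ)]^¼ = 74.53 K.
Layer-by-layer balance gives σT_s⁴ = (N+1)σT_e⁴, so T_s = 5^¼·74.53 = 111.5 K.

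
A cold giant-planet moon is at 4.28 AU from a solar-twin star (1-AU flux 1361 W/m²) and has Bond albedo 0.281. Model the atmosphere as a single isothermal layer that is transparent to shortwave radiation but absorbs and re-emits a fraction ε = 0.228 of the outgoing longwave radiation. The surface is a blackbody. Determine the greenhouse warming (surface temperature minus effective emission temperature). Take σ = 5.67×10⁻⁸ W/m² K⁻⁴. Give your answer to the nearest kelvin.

By the inverse-square law, S = 1361/4.28² = 74.30 W/m².
At the top of the atmosphere, σT_e⁴ = S(1−α)/4 = 13.35 W/m², giving T_e = 123.9 K.
Surface balance with a leaky layer gives σT_s⁴ = σT_e⁴·2/(2−ε), so T_s = T_e·[2/(2−0.228)]^(1/4) = 127.7 K.
The atmosphere warms the surface by 3.806 K.

4 K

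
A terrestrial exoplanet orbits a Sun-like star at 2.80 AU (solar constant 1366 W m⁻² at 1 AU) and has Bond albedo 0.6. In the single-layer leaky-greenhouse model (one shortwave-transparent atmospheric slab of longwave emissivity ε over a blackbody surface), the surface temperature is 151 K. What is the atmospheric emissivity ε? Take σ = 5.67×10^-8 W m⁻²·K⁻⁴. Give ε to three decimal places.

0.818

Flux at the orbit: S = 1366/(2.80)² = 174.2 W m⁻².
TOA balance gives T_e = 132.4 K.
Inverting T_s⁴ = 2T_e⁴/(2−ε): (T_e/T_s)⁴ = 0.5911, so ε = 2(1 − 0.5911) = 0.8178.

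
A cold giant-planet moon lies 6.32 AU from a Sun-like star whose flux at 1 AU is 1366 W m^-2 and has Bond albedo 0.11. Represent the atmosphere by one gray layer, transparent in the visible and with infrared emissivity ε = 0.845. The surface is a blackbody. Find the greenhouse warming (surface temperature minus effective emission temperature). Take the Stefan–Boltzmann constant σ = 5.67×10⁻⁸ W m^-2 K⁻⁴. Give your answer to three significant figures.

Flux at the orbit: S = 1366/(6.32)² = 34.20 W m^-2.
Effective emission temperature (TOA balance): σT_e⁴ = S(1−α)/4 = 7.609 W m^-2 → T_e = 107.6 K.
Surface balance with a leaky layer gives σT_s⁴ = σT_e⁴·2/(2−ε), so T_s = T_e·[2/(2−0.845)]^(1/4) = 123.5 K.
Greenhouse warming: T_s − T_e = 15.84 K.

15.8 K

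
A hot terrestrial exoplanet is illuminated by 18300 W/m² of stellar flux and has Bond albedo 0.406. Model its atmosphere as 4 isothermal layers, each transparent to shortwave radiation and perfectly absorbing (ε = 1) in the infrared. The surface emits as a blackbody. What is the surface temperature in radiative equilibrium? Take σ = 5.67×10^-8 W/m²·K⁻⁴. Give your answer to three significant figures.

The effective emission temperature is T_e = [S(1−α)/(4σ)]^¼ = 467.9 K.
For an N-layer opaque stack, T_s⁴ = (N+1)T_e⁴, hence T_s = (5)^(1/4)×467.9 K = 699.7 K.

700 kelvin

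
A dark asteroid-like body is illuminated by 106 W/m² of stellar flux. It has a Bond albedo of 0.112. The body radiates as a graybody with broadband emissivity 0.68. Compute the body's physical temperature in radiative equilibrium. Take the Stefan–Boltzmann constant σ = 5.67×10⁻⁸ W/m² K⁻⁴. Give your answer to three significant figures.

157 K

The planet absorbs (1−α)S over its disc πR² and re-emits over 4πR², so the mean absorbed flux is (1−0.112)·106.0/4 = 23.53 W/m².
Equating to εσT⁴ with ε = 0.68: T = (23.53/0.68σ)^(1/4) = 157.2 K.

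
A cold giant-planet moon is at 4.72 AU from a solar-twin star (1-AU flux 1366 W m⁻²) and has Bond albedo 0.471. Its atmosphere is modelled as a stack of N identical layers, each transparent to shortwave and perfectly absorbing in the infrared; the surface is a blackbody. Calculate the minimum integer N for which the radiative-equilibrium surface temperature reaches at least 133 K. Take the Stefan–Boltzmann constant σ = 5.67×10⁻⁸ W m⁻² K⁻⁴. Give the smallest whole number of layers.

2

Irradiance scales as 1/d², so S = 1366 W m⁻² × (1/4.72)² = 61.31 W m⁻².
Top-of-atmosphere balance: σT_e⁴ = S(1−α)/4 = 8.109 W m⁻² → T_e = 109.4 K.
T_s = (N+1)^(1/4)·T_e ≥ 133 K requires N+1 ≥ (T_s/T_e)⁴ = (133/109.4)⁴ = 2.188.
So N ≥ 1.188; the smallest integer is N = 2.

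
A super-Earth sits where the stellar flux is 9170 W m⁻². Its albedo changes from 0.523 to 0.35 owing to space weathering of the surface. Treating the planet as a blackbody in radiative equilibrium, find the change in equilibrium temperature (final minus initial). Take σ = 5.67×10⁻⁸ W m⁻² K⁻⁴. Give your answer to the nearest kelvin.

Before: T₁ = [9170·0.477/(4σ)]^(1/4) = 372.7 K.
With α = 0.35, T₂ = 402.6 K.
ΔT = T₂ − T₁ = 29.97 K.

30 kelvin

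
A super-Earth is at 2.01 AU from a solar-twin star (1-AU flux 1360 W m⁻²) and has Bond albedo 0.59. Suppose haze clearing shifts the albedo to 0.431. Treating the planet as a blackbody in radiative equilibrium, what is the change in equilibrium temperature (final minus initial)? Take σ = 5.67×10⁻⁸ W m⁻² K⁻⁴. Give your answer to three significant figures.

By the inverse-square law, S = 1360/2.01² = 336.6 W m⁻².
Before: T₁ = [336.6·0.41/(4σ)]^(1/4) = 157.1 K.
After:  T₂ = [336.6·0.569/(4σ)]^(1/4) = 170.5 K.
Change: 170.5 − 157.1 = 13.41 K.

13.4 K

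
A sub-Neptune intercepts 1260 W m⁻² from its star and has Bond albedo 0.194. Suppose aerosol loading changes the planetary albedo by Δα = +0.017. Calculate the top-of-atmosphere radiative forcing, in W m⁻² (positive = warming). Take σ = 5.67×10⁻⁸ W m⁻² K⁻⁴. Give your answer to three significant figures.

TOA radiative forcing: ΔF = −S·Δα/4 = −1260·(+0.017)/4 = -5.355 W m⁻².

-5.36 W m⁻²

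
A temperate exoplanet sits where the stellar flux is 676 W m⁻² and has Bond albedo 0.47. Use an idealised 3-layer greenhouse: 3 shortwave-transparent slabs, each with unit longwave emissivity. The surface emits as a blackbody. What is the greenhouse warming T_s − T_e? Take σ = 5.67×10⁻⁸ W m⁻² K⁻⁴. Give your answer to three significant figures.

82.6 kelvin

Top-of-atmosphere balance: σT_e⁴ = S(1−α)/4 = 89.57 W m⁻² → T_e = 199.4 K.
Surface: T_s = (4)^¼·T_e = 281.9 K.
Warming: T_s − T_e = 82.58 K.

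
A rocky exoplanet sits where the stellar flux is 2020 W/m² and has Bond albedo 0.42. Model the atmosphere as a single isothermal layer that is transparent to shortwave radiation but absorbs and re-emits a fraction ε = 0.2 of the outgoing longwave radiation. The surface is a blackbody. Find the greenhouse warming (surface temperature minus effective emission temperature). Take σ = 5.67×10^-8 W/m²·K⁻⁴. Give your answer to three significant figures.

Effective emission temperature (TOA balance): σT_e⁴ = S(1−α)/4 = 292.9 W/m² → T_e = 268.1 K.
Surface balance with a leaky layer gives σT_s⁴ = σT_e⁴·2/(2−ε), so T_s = T_e·[2/(2−0.2)]^(1/4) = 275.2 K.
The atmosphere warms the surface by 7.155 K.

7.16 kelvin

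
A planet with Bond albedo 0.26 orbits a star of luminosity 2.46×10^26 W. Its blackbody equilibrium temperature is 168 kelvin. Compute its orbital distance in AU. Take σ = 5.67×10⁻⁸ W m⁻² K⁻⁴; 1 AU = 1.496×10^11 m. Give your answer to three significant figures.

1.89 AU

Required flux: S = 4σT⁴/(1−α) = 244.1 W m⁻².
S = L/(4πd²) → d = √(L/4πS) = √(2.46×10^26/(4π·244.1)) = 2.832×10^11 m = 1.893 AU.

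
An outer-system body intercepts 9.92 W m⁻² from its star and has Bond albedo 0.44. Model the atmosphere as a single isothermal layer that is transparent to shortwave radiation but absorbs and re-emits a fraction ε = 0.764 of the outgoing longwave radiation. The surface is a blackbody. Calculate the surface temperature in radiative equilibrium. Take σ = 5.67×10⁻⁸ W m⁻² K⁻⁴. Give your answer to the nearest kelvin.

The planet radiates to space at T_e = [S(1−α)/(4σ)]^(1/4) = 70.35 K.
The surface balance (absorbed SW + ε·downward IR = σT_s⁴) with T_a⁴ = T_s⁴/2 reduces to T_s = T_e·[2/(2−ε)]^¼ = 79.34 K.

79 kelvin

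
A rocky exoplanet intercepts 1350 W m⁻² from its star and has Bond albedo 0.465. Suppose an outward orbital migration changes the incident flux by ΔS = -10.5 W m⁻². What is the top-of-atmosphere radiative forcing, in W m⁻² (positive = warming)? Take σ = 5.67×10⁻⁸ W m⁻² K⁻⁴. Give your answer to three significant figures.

TOA radiative forcing: ΔF = (1−α)ΔS/4 = 0.535·(-10.5)/4 = -1.404 W m⁻².

-1.40 W m⁻²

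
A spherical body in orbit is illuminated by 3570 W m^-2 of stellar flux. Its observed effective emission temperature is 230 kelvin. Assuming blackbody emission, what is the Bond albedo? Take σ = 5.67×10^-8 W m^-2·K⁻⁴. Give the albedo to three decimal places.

0.822

Rearranging the radiative balance, α = 1 − 4σT⁴/S.
4σT⁴ = 4·5.67×10⁻⁸·(230)⁴ = 634.7 W m^-2.
1−α = 634.7/3570 = 0.1778, so α = 0.8222.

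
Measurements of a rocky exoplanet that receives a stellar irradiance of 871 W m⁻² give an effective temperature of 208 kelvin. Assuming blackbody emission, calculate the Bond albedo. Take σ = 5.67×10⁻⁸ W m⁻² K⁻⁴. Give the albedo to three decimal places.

Energy balance: S(1−α)/4 = σT⁴, so 1−α = 4σT⁴/S.
4σT⁴ = 4·5.67×10⁻⁸·(208)⁴ = 424.5 W m⁻².
Hence α = 1 − 424.5/871.0 = 0.5126.

0.513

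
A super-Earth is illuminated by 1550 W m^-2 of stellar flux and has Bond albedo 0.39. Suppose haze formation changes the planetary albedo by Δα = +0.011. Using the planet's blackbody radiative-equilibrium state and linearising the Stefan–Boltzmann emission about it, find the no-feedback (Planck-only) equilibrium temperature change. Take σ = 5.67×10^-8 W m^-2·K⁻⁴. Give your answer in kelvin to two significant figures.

-1.1 kelvin

Unperturbed T_e = [1550·(1−0.39)/(4σ)]^¼ = 254.1 K.
TOA radiative forcing: ΔF = −S·Δα/4 = −1550·(+0.011)/4 = -4.263 W m^-2.
The Planck feedback parameter is 4σT_e³ = 3.721 W m^-2/K.
Hence the no-feedback warming is ΔF/(4σT_e³) = -1.15 K.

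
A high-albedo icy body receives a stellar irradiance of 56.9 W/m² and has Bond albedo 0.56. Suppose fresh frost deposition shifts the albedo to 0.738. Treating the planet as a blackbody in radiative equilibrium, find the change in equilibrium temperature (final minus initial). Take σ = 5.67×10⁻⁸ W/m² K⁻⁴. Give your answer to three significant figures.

-12.5 kelvin

Initial: T₁ = [S(1−0.56)/(4σ)]^(1/4) = 102.5 K.
After:  T₂ = [56.90·0.262/(4σ)]^(1/4) = 90.04 K.
ΔT = T₂ − T₁ = -12.46 K.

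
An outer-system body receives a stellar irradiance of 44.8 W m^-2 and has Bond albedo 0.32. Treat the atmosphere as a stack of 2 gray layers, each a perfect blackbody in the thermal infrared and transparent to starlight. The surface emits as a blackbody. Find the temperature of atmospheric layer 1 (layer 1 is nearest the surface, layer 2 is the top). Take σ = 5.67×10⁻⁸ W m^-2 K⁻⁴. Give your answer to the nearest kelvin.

Top-of-atmosphere balance: σT_e⁴ = S(1−α)/4 = 7.616 W m^-2 → T_e = 107.7 K.
Each opaque layer satisfies 2T_j⁴ = T_{j−1}⁴ + T_{j+1}⁴, giving T_k⁴ = (N+1−k)T_e⁴.
With k = 1: T_1 = (2+1−1)^¼·107.7 K = 128.0 K.

128 K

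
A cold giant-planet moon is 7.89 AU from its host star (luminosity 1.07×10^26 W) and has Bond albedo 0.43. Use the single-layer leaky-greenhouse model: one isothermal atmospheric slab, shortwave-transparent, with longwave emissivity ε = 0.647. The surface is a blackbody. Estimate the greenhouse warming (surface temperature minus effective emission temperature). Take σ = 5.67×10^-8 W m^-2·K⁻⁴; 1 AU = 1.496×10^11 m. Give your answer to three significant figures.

6.43 K

Orbital distance: d = 7.89 AU = 1.180×10^12 m.
S = L/(4πd²) = 6.112 W m^-2.
Effective emission temperature (TOA balance): σT_e⁴ = S(1−α)/4 = 0.8709 W m^-2 → T_e = 62.60 K.
Surface balance with a leaky layer gives σT_s⁴ = σT_e⁴·2/(2−ε), so T_s = T_e·[2/(2−0.647)]^(1/4) = 69.03 K.
Greenhouse warming: T_s − T_e = 6.425 K.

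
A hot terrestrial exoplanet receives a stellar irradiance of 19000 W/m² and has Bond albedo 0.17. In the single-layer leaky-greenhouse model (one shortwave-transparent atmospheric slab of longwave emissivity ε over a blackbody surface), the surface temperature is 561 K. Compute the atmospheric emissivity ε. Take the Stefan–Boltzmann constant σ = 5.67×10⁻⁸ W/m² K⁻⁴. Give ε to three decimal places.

Effective temperature: T_e = [S(1−α)/(4σ)]^(1/4) = 513.5 K.
Inverting T_s⁴ = 2T_e⁴/(2−ε): (T_e/T_s)⁴ = 0.7020, so ε = 2(1 − 0.7020) = 0.5960.

0.596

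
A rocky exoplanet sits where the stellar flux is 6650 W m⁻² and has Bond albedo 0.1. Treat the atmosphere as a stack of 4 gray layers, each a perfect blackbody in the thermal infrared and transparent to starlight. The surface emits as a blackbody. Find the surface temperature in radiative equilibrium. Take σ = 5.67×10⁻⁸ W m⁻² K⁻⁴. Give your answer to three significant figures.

603 K

Top-of-atmosphere balance: σT_e⁴ = S(1−α)/4 = 1496 W m⁻² → T_e = 403.0 K.
With N = 4 opaque layers, T_s = (N+1)^(1/4)·T_e = 5^(1/4)·403.0 = 602.7 K.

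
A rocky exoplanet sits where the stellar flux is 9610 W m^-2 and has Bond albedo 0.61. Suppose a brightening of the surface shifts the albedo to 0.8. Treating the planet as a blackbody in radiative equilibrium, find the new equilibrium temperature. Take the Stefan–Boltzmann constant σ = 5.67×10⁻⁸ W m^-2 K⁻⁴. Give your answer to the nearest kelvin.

303 K

With the new albedo, S(1−α₂)/4 = 480.5 W m^-2, so T₂ = 303.4 K.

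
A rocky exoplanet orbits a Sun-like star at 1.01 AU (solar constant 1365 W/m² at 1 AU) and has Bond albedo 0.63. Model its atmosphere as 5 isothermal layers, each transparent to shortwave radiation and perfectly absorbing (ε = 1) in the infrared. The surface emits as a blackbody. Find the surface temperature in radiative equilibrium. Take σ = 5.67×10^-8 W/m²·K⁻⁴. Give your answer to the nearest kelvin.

338 K

Irradiance scales as 1/d², so S = 1365 W/m² × (1/1.01)² = 1338 W/m².
The effective emission temperature is T_e = [S(1−α)/(4σ)]^¼ = 216.2 K.
With N = 5 opaque layers, T_s = (N+1)^(1/4)·T_e = 6^(1/4)·216.2 = 338.3 K.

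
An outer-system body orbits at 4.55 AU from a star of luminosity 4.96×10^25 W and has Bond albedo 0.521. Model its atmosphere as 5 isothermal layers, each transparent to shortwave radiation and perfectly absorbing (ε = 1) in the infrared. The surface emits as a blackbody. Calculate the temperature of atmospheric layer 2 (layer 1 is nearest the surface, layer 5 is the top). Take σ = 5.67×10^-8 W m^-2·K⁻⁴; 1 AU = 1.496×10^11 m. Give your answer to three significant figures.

d = 4.55 × 1.496×10^11 m = 6.807×10^11 m.
Spreading L over a sphere of radius d: S = 4.96×10^25/(4π·6.81×10^11²) = 8.519 W m^-2.
Top-of-atmosphere balance: σT_e⁴ = S(1−α)/4 = 1.020 W m^-2 → T_e = 65.13 K.
In the N-layer model, layer k (counted from the surface) has T_k = (N+1−k)^(1/4)·T_e.
T_2 = (4)^(1/4)·65.13 = 92.11 K.

92.1 K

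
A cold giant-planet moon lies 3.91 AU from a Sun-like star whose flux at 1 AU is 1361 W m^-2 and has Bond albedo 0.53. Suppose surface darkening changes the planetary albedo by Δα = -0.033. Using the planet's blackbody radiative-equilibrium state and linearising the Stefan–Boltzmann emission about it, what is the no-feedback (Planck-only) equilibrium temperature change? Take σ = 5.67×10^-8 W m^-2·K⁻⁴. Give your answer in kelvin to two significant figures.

2.0 kelvin

Irradiance scales as 1/d², so S = 1361 W m^-2 × (1/3.91)² = 89.02 W m^-2.
Unperturbed T_e = [89.02·(1−0.53)/(4σ)]^¼ = 116.5 K.
TOA radiative forcing: ΔF = −S·Δα/4 = −89.02·(-0.033)/4 = 0.7344 W m^-2.
Linearising σT⁴ gives d(σT⁴)/dT = 4σT_e³ = 0.3590 W m^-2 per K.
ΔT₀ = ΔF/λ_P = 0.7344/0.3590 = 2.05 K.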